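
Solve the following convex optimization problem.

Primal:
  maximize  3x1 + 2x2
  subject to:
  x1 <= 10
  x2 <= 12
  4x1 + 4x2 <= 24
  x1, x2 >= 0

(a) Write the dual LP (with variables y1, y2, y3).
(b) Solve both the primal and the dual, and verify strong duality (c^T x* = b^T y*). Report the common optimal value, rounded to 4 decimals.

The standard primal-dual pair for 'max c^T x s.t. A x <= b, x >= 0' is:
  Dual:  min b^T y  s.t.  A^T y >= c,  y >= 0.

So the dual LP is:
  minimize  10y1 + 12y2 + 24y3
  subject to:
    y1 + 4y3 >= 3
    y2 + 4y3 >= 2
    y1, y2, y3 >= 0

Solving the primal: x* = (6, 0).
  primal value c^T x* = 18.
Solving the dual: y* = (0, 0, 0.75).
  dual value b^T y* = 18.
Strong duality: c^T x* = b^T y*. Confirmed.

18


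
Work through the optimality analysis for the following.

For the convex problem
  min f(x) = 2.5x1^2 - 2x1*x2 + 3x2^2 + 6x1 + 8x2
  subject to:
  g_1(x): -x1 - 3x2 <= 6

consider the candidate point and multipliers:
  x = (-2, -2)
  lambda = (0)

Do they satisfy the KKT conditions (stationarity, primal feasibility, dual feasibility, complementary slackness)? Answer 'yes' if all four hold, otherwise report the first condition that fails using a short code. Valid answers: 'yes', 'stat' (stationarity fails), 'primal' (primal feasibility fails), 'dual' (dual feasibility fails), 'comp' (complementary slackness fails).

Gradient of f: grad f(x) = Q x + c = (0, 0)
Constraint values g_i(x) = a_i^T x - b_i:
  g_1((-2, -2)) = 2
Stationarity residual: grad f(x) + sum_i lambda_i a_i = (0, 0)
  -> stationarity OK
Primal feasibility (all g_i <= 0): FAILS
Dual feasibility (all lambda_i >= 0): OK
Complementary slackness (lambda_i * g_i(x) = 0 for all i): OK

Verdict: the first failing condition is primal_feasibility -> primal.

primal


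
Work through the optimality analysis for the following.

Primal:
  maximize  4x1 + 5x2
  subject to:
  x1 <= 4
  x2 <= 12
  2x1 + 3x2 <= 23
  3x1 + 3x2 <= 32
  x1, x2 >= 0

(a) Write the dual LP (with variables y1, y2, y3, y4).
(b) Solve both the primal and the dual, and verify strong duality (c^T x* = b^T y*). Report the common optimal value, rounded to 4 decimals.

The standard primal-dual pair for 'max c^T x s.t. A x <= b, x >= 0' is:
  Dual:  min b^T y  s.t.  A^T y >= c,  y >= 0.

So the dual LP is:
  minimize  4y1 + 12y2 + 23y3 + 32y4
  subject to:
    y1 + 2y3 + 3y4 >= 4
    y2 + 3y3 + 3y4 >= 5
    y1, y2, y3, y4 >= 0

Solving the primal: x* = (4, 5).
  primal value c^T x* = 41.
Solving the dual: y* = (0.6667, 0, 1.6667, 0).
  dual value b^T y* = 41.
Strong duality: c^T x* = b^T y*. Confirmed.

41


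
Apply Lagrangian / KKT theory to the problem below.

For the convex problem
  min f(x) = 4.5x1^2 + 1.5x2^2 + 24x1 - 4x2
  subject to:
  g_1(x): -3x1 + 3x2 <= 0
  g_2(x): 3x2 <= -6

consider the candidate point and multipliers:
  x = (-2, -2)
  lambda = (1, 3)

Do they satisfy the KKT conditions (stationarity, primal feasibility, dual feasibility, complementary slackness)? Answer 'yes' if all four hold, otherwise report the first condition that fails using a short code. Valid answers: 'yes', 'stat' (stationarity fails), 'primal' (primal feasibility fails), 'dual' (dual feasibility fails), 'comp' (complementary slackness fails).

Gradient of f: grad f(x) = Q x + c = (6, -10)
Constraint values g_i(x) = a_i^T x - b_i:
  g_1((-2, -2)) = 0
  g_2((-2, -2)) = 0
Stationarity residual: grad f(x) + sum_i lambda_i a_i = (3, 2)
  -> stationarity FAILS
Primal feasibility (all g_i <= 0): OK
Dual feasibility (all lambda_i >= 0): OK
Complementary slackness (lambda_i * g_i(x) = 0 for all i): OK

Verdict: the first failing condition is stationarity -> stat.

stat


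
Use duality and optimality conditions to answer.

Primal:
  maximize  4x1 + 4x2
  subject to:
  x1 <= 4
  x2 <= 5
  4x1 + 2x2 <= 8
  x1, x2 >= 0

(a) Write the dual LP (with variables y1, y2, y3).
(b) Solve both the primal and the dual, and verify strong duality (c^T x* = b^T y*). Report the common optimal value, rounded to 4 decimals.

The standard primal-dual pair for 'max c^T x s.t. A x <= b, x >= 0' is:
  Dual:  min b^T y  s.t.  A^T y >= c,  y >= 0.

So the dual LP is:
  minimize  4y1 + 5y2 + 8y3
  subject to:
    y1 + 4y3 >= 4
    y2 + 2y3 >= 4
    y1, y2, y3 >= 0

Solving the primal: x* = (0, 4).
  primal value c^T x* = 16.
Solving the dual: y* = (0, 0, 2).
  dual value b^T y* = 16.
Strong duality: c^T x* = b^T y*. Confirmed.

16


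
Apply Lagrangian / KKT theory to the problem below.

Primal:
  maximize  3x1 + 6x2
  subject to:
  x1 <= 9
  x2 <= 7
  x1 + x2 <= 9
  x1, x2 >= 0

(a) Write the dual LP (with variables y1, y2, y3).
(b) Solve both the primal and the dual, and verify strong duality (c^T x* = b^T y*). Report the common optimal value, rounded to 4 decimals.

The standard primal-dual pair for 'max c^T x s.t. A x <= b, x >= 0' is:
  Dual:  min b^T y  s.t.  A^T y >= c,  y >= 0.

So the dual LP is:
  minimize  9y1 + 7y2 + 9y3
  subject to:
    y1 + y3 >= 3
    y2 + y3 >= 6
    y1, y2, y3 >= 0

Solving the primal: x* = (2, 7).
  primal value c^T x* = 48.
Solving the dual: y* = (0, 3, 3).
  dual value b^T y* = 48.
Strong duality: c^T x* = b^T y*. Confirmed.

48


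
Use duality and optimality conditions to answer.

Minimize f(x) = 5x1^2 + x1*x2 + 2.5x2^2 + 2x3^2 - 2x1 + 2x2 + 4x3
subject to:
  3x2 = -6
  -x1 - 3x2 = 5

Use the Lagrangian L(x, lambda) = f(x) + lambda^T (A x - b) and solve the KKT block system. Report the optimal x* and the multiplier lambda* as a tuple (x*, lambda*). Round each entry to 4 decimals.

Form the Lagrangian:
  L(x, lambda) = (1/2) x^T Q x + c^T x + lambda^T (A x - b)
Stationarity (grad_x L = 0): Q x + c + A^T lambda = 0.
Primal feasibility: A x = b.

This gives the KKT block system:
  [ Q   A^T ] [ x     ]   [-c ]
  [ A    0  ] [ lambda ] = [ b ]

Solving the linear system:
  x*      = (1, -2, -1)
  lambda* = (8.3333, 6)
  f(x*)   = 5

x* = (1, -2, -1), lambda* = (8.3333, 6)


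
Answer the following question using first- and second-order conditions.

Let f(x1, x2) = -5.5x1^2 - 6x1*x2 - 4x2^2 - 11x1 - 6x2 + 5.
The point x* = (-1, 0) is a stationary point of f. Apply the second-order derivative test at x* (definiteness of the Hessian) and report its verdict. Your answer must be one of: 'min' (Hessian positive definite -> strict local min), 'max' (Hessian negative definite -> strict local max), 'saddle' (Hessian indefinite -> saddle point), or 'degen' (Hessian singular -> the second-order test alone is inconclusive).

Compute the Hessian H = grad^2 f:
  H = [[-11, -6], [-6, -8]]
Verify stationarity: grad f(x*) = H x* + g = (0, 0).
Eigenvalues of H: -15.6847, -3.3153.
Both eigenvalues < 0, so H is negative definite -> x* is a strict local max.

max


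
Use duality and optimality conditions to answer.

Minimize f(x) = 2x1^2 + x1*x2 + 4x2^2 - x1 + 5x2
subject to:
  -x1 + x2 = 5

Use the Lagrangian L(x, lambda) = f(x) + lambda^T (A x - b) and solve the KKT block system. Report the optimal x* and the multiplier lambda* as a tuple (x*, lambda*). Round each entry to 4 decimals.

Form the Lagrangian:
  L(x, lambda) = (1/2) x^T Q x + c^T x + lambda^T (A x - b)
Stationarity (grad_x L = 0): Q x + c + A^T lambda = 0.
Primal feasibility: A x = b.

This gives the KKT block system:
  [ Q   A^T ] [ x     ]   [-c ]
  [ A    0  ] [ lambda ] = [ b ]

Solving the linear system:
  x*      = (-3.5, 1.5)
  lambda* = (-13.5)
  f(x*)   = 39.25

x* = (-3.5, 1.5), lambda* = (-13.5)


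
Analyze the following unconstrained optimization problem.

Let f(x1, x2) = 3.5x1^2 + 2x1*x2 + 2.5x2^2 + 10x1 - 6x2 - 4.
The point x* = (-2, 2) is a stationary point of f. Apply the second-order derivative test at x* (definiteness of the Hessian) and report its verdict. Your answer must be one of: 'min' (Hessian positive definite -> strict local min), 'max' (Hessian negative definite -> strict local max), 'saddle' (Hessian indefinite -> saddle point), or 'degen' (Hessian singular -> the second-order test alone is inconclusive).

Compute the Hessian H = grad^2 f:
  H = [[7, 2], [2, 5]]
Verify stationarity: grad f(x*) = H x* + g = (0, 0).
Eigenvalues of H: 3.7639, 8.2361.
Both eigenvalues > 0, so H is positive definite -> x* is a strict local min.

min


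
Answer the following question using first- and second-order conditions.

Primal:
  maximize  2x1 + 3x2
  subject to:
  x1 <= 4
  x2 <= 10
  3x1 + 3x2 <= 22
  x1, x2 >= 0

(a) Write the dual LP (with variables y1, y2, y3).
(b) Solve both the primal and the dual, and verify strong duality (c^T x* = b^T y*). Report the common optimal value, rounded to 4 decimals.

The standard primal-dual pair for 'max c^T x s.t. A x <= b, x >= 0' is:
  Dual:  min b^T y  s.t.  A^T y >= c,  y >= 0.

So the dual LP is:
  minimize  4y1 + 10y2 + 22y3
  subject to:
    y1 + 3y3 >= 2
    y2 + 3y3 >= 3
    y1, y2, y3 >= 0

Solving the primal: x* = (0, 7.3333).
  primal value c^T x* = 22.
Solving the dual: y* = (0, 0, 1).
  dual value b^T y* = 22.
Strong duality: c^T x* = b^T y*. Confirmed.

22


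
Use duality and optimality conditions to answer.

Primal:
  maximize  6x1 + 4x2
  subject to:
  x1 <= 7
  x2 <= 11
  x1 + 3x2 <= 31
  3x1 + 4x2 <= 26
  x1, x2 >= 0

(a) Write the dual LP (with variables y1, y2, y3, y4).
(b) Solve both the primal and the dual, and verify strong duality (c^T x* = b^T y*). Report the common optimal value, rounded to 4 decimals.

The standard primal-dual pair for 'max c^T x s.t. A x <= b, x >= 0' is:
  Dual:  min b^T y  s.t.  A^T y >= c,  y >= 0.

So the dual LP is:
  minimize  7y1 + 11y2 + 31y3 + 26y4
  subject to:
    y1 + y3 + 3y4 >= 6
    y2 + 3y3 + 4y4 >= 4
    y1, y2, y3, y4 >= 0

Solving the primal: x* = (7, 1.25).
  primal value c^T x* = 47.
Solving the dual: y* = (3, 0, 0, 1).
  dual value b^T y* = 47.
Strong duality: c^T x* = b^T y*. Confirmed.

47


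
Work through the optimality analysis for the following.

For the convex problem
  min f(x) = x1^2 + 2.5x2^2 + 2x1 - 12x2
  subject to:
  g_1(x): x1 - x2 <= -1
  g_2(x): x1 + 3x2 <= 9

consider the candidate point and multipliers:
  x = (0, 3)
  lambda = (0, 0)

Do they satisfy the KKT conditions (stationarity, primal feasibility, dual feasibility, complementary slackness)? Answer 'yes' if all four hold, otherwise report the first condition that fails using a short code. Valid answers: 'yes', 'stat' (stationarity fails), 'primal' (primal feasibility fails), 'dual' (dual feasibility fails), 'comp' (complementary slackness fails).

Gradient of f: grad f(x) = Q x + c = (2, 3)
Constraint values g_i(x) = a_i^T x - b_i:
  g_1((0, 3)) = -2
  g_2((0, 3)) = 0
Stationarity residual: grad f(x) + sum_i lambda_i a_i = (2, 3)
  -> stationarity FAILS
Primal feasibility (all g_i <= 0): OK
Dual feasibility (all lambda_i >= 0): OK
Complementary slackness (lambda_i * g_i(x) = 0 for all i): OK

Verdict: the first failing condition is stationarity -> stat.

stat


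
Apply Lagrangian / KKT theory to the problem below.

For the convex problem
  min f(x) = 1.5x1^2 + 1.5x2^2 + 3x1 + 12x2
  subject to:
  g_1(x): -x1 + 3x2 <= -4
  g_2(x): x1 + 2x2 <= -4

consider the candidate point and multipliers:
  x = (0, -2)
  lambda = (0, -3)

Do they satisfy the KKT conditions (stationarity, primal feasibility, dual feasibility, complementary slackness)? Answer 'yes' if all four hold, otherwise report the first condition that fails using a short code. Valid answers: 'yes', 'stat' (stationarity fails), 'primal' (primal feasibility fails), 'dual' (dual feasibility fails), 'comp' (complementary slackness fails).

Gradient of f: grad f(x) = Q x + c = (3, 6)
Constraint values g_i(x) = a_i^T x - b_i:
  g_1((0, -2)) = -2
  g_2((0, -2)) = 0
Stationarity residual: grad f(x) + sum_i lambda_i a_i = (0, 0)
  -> stationarity OK
Primal feasibility (all g_i <= 0): OK
Dual feasibility (all lambda_i >= 0): FAILS
Complementary slackness (lambda_i * g_i(x) = 0 for all i): OK

Verdict: the first failing condition is dual_feasibility -> dual.

dual


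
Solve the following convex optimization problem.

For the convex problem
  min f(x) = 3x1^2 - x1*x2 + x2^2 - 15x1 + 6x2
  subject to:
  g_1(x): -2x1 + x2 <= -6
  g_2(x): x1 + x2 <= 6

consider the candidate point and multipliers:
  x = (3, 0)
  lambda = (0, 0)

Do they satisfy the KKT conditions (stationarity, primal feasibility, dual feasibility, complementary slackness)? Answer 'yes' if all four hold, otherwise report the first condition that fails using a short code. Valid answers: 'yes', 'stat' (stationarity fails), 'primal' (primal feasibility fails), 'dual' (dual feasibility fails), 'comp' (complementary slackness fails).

Gradient of f: grad f(x) = Q x + c = (3, 3)
Constraint values g_i(x) = a_i^T x - b_i:
  g_1((3, 0)) = 0
  g_2((3, 0)) = -3
Stationarity residual: grad f(x) + sum_i lambda_i a_i = (3, 3)
  -> stationarity FAILS
Primal feasibility (all g_i <= 0): OK
Dual feasibility (all lambda_i >= 0): OK
Complementary slackness (lambda_i * g_i(x) = 0 for all i): OK

Verdict: the first failing condition is stationarity -> stat.

stat


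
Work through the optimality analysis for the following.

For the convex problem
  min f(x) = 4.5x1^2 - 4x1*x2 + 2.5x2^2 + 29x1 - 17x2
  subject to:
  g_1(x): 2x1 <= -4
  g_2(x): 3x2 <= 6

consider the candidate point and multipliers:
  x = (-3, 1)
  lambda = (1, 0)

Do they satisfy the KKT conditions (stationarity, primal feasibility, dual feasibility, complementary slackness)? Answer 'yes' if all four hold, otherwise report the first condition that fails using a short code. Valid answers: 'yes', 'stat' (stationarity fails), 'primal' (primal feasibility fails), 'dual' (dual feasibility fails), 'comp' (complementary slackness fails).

Gradient of f: grad f(x) = Q x + c = (-2, 0)
Constraint values g_i(x) = a_i^T x - b_i:
  g_1((-3, 1)) = -2
  g_2((-3, 1)) = -3
Stationarity residual: grad f(x) + sum_i lambda_i a_i = (0, 0)
  -> stationarity OK
Primal feasibility (all g_i <= 0): OK
Dual feasibility (all lambda_i >= 0): OK
Complementary slackness (lambda_i * g_i(x) = 0 for all i): FAILS

Verdict: the first failing condition is complementary_slackness -> comp.

comp


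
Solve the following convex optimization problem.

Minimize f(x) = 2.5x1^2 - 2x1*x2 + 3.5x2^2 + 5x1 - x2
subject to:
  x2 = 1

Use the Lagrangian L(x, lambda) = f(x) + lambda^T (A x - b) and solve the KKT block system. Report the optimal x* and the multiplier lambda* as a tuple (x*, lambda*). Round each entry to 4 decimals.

Form the Lagrangian:
  L(x, lambda) = (1/2) x^T Q x + c^T x + lambda^T (A x - b)
Stationarity (grad_x L = 0): Q x + c + A^T lambda = 0.
Primal feasibility: A x = b.

This gives the KKT block system:
  [ Q   A^T ] [ x     ]   [-c ]
  [ A    0  ] [ lambda ] = [ b ]

Solving the linear system:
  x*      = (-0.6, 1)
  lambda* = (-7.2)
  f(x*)   = 1.6

x* = (-0.6, 1), lambda* = (-7.2)


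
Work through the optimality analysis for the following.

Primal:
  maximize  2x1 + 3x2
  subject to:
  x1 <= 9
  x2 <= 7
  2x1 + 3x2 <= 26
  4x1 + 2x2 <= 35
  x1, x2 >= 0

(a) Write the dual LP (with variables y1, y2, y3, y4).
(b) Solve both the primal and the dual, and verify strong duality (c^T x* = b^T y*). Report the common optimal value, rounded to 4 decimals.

The standard primal-dual pair for 'max c^T x s.t. A x <= b, x >= 0' is:
  Dual:  min b^T y  s.t.  A^T y >= c,  y >= 0.

So the dual LP is:
  minimize  9y1 + 7y2 + 26y3 + 35y4
  subject to:
    y1 + 2y3 + 4y4 >= 2
    y2 + 3y3 + 2y4 >= 3
    y1, y2, y3, y4 >= 0

Solving the primal: x* = (6.625, 4.25).
  primal value c^T x* = 26.
Solving the dual: y* = (0, 0, 1, 0).
  dual value b^T y* = 26.
Strong duality: c^T x* = b^T y*. Confirmed.

26


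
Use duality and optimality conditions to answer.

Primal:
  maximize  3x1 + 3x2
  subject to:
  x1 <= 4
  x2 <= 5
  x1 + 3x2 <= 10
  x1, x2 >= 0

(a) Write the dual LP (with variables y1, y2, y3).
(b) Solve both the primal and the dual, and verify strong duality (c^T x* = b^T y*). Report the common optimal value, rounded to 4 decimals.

The standard primal-dual pair for 'max c^T x s.t. A x <= b, x >= 0' is:
  Dual:  min b^T y  s.t.  A^T y >= c,  y >= 0.

So the dual LP is:
  minimize  4y1 + 5y2 + 10y3
  subject to:
    y1 + y3 >= 3
    y2 + 3y3 >= 3
    y1, y2, y3 >= 0

Solving the primal: x* = (4, 2).
  primal value c^T x* = 18.
Solving the dual: y* = (2, 0, 1).
  dual value b^T y* = 18.
Strong duality: c^T x* = b^T y*. Confirmed.

18


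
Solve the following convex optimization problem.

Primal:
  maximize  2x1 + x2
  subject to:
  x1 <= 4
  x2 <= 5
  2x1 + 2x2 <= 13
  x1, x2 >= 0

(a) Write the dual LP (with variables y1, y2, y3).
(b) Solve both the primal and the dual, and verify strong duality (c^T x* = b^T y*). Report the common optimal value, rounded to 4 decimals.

The standard primal-dual pair for 'max c^T x s.t. A x <= b, x >= 0' is:
  Dual:  min b^T y  s.t.  A^T y >= c,  y >= 0.

So the dual LP is:
  minimize  4y1 + 5y2 + 13y3
  subject to:
    y1 + 2y3 >= 2
    y2 + 2y3 >= 1
    y1, y2, y3 >= 0

Solving the primal: x* = (4, 2.5).
  primal value c^T x* = 10.5.
Solving the dual: y* = (1, 0, 0.5).
  dual value b^T y* = 10.5.
Strong duality: c^T x* = b^T y*. Confirmed.

10.5


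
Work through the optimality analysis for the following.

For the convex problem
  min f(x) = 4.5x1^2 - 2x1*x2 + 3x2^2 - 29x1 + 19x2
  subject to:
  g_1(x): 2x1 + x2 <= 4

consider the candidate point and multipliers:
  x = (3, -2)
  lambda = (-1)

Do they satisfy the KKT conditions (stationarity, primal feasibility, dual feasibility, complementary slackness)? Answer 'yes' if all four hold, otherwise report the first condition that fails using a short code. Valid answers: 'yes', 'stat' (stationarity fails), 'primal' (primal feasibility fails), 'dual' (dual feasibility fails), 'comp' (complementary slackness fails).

Gradient of f: grad f(x) = Q x + c = (2, 1)
Constraint values g_i(x) = a_i^T x - b_i:
  g_1((3, -2)) = 0
Stationarity residual: grad f(x) + sum_i lambda_i a_i = (0, 0)
  -> stationarity OK
Primal feasibility (all g_i <= 0): OK
Dual feasibility (all lambda_i >= 0): FAILS
Complementary slackness (lambda_i * g_i(x) = 0 for all i): OK

Verdict: the first failing condition is dual_feasibility -> dual.

dual


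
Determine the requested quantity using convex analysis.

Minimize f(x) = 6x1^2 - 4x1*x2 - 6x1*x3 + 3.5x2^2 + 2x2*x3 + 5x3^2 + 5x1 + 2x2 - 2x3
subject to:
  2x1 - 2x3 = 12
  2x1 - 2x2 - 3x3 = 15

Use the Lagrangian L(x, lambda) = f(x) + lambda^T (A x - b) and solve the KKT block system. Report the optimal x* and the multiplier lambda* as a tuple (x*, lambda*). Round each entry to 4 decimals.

Form the Lagrangian:
  L(x, lambda) = (1/2) x^T Q x + c^T x + lambda^T (A x - b)
Stationarity (grad_x L = 0): Q x + c + A^T lambda = 0.
Primal feasibility: A x = b.

This gives the KKT block system:
  [ Q   A^T ] [ x     ]   [-c ]
  [ A    0  ] [ lambda ] = [ b ]

Solving the linear system:
  x*      = (1.7636, 0.6182, -4.2364)
  lambda* = (-19.9545, -4.6)
  f(x*)   = 163.4909

x* = (1.7636, 0.6182, -4.2364), lambda* = (-19.9545, -4.6)


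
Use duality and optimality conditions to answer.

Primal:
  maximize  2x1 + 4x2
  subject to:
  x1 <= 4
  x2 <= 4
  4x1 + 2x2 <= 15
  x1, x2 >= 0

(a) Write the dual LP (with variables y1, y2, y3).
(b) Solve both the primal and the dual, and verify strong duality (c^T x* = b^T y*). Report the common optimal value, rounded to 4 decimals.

The standard primal-dual pair for 'max c^T x s.t. A x <= b, x >= 0' is:
  Dual:  min b^T y  s.t.  A^T y >= c,  y >= 0.

So the dual LP is:
  minimize  4y1 + 4y2 + 15y3
  subject to:
    y1 + 4y3 >= 2
    y2 + 2y3 >= 4
    y1, y2, y3 >= 0

Solving the primal: x* = (1.75, 4).
  primal value c^T x* = 19.5.
Solving the dual: y* = (0, 3, 0.5).
  dual value b^T y* = 19.5.
Strong duality: c^T x* = b^T y*. Confirmed.

19.5


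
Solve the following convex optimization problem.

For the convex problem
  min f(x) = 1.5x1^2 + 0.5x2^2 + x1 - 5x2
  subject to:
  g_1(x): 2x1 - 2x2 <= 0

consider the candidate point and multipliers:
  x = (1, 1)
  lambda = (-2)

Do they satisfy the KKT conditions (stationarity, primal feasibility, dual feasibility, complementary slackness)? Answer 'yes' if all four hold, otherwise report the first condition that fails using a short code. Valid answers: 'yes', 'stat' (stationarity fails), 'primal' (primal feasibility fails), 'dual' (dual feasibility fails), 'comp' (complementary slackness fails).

Gradient of f: grad f(x) = Q x + c = (4, -4)
Constraint values g_i(x) = a_i^T x - b_i:
  g_1((1, 1)) = 0
Stationarity residual: grad f(x) + sum_i lambda_i a_i = (0, 0)
  -> stationarity OK
Primal feasibility (all g_i <= 0): OK
Dual feasibility (all lambda_i >= 0): FAILS
Complementary slackness (lambda_i * g_i(x) = 0 for all i): OK

Verdict: the first failing condition is dual_feasibility -> dual.

dual


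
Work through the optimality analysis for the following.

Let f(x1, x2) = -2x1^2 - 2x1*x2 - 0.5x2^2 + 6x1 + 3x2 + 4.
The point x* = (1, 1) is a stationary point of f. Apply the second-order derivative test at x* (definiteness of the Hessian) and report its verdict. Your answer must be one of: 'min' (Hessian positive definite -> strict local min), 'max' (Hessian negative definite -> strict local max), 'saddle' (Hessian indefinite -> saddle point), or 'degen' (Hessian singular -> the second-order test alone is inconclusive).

Compute the Hessian H = grad^2 f:
  H = [[-4, -2], [-2, -1]]
Verify stationarity: grad f(x*) = H x* + g = (0, 0).
Eigenvalues of H: -5, 0.
H has a zero eigenvalue (singular; negative semidefinite but not definite), so H is neither positive definite, negative definite, nor indefinite. The second-order test alone is inconclusive -> degen.
(Indeed, f is constant along the null direction of H through x*, so x* is not a strict local extremum.)

degen


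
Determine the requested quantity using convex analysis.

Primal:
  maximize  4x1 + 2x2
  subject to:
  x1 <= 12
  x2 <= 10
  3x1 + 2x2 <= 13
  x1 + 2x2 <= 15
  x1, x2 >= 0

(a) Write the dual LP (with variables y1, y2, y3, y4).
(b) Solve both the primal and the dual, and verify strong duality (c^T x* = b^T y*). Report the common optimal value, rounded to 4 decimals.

The standard primal-dual pair for 'max c^T x s.t. A x <= b, x >= 0' is:
  Dual:  min b^T y  s.t.  A^T y >= c,  y >= 0.

So the dual LP is:
  minimize  12y1 + 10y2 + 13y3 + 15y4
  subject to:
    y1 + 3y3 + y4 >= 4
    y2 + 2y3 + 2y4 >= 2
    y1, y2, y3, y4 >= 0

Solving the primal: x* = (4.3333, 0).
  primal value c^T x* = 17.3333.
Solving the dual: y* = (0, 0, 1.3333, 0).
  dual value b^T y* = 17.3333.
Strong duality: c^T x* = b^T y*. Confirmed.

17.3333


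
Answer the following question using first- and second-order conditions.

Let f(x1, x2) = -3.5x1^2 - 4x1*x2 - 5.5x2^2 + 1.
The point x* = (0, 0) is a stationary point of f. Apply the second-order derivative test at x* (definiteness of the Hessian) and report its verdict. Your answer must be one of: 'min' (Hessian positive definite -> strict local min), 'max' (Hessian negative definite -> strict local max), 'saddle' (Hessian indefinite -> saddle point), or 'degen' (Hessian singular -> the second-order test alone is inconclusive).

Compute the Hessian H = grad^2 f:
  H = [[-7, -4], [-4, -11]]
Verify stationarity: grad f(x*) = H x* + g = (0, 0).
Eigenvalues of H: -13.4721, -4.5279.
Both eigenvalues < 0, so H is negative definite -> x* is a strict local max.

max


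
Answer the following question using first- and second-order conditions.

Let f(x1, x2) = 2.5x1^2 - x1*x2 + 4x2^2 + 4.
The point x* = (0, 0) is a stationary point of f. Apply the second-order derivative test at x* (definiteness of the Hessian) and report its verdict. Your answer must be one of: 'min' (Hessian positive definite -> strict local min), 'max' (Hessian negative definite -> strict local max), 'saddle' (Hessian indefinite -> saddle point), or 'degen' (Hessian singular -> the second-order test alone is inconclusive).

Compute the Hessian H = grad^2 f:
  H = [[5, -1], [-1, 8]]
Verify stationarity: grad f(x*) = H x* + g = (0, 0).
Eigenvalues of H: 4.6972, 8.3028.
Both eigenvalues > 0, so H is positive definite -> x* is a strict local min.

min


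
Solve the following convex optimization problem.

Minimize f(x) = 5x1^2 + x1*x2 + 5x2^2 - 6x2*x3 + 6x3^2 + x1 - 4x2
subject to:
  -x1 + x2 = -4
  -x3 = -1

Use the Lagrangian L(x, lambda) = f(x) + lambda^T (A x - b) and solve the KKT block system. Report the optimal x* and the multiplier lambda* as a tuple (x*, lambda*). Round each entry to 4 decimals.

Form the Lagrangian:
  L(x, lambda) = (1/2) x^T Q x + c^T x + lambda^T (A x - b)
Stationarity (grad_x L = 0): Q x + c + A^T lambda = 0.
Primal feasibility: A x = b.

This gives the KKT block system:
  [ Q   A^T ] [ x     ]   [-c ]
  [ A    0  ] [ lambda ] = [ b ]

Solving the linear system:
  x*      = (2.4091, -1.5909, 1)
  lambda* = (23.5, 21.5455)
  f(x*)   = 62.1591

x* = (2.4091, -1.5909, 1), lambda* = (23.5, 21.5455)


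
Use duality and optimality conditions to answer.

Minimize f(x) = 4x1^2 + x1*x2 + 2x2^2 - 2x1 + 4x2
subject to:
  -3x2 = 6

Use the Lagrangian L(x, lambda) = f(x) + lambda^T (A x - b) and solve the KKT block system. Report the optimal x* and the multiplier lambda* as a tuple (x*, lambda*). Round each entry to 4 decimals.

Form the Lagrangian:
  L(x, lambda) = (1/2) x^T Q x + c^T x + lambda^T (A x - b)
Stationarity (grad_x L = 0): Q x + c + A^T lambda = 0.
Primal feasibility: A x = b.

This gives the KKT block system:
  [ Q   A^T ] [ x     ]   [-c ]
  [ A    0  ] [ lambda ] = [ b ]

Solving the linear system:
  x*      = (0.5, -2)
  lambda* = (-1.1667)
  f(x*)   = -1

x* = (0.5, -2), lambda* = (-1.1667)


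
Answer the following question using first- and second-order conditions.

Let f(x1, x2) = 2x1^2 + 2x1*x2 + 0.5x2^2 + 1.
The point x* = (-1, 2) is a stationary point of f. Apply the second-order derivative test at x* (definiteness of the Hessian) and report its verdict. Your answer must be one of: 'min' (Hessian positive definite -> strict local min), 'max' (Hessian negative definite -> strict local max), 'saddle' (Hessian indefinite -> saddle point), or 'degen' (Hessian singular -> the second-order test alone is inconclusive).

Compute the Hessian H = grad^2 f:
  H = [[4, 2], [2, 1]]
Verify stationarity: grad f(x*) = H x* + g = (0, 0).
Eigenvalues of H: 0, 5.
H has a zero eigenvalue (singular; positive semidefinite but not definite), so H is neither positive definite, negative definite, nor indefinite. The second-order test alone is inconclusive -> degen.
(Indeed, f is constant along the null direction of H through x*, so x* is not a strict local extremum.)

degen


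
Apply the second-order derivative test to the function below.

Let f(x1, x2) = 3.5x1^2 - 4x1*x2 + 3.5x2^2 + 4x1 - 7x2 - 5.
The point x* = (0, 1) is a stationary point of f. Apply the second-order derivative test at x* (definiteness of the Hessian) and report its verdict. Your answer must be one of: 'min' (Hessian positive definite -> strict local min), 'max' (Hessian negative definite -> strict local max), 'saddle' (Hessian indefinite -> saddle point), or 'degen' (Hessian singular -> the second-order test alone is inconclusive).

Compute the Hessian H = grad^2 f:
  H = [[7, -4], [-4, 7]]
Verify stationarity: grad f(x*) = H x* + g = (0, 0).
Eigenvalues of H: 3, 11.
Both eigenvalues > 0, so H is positive definite -> x* is a strict local min.

min


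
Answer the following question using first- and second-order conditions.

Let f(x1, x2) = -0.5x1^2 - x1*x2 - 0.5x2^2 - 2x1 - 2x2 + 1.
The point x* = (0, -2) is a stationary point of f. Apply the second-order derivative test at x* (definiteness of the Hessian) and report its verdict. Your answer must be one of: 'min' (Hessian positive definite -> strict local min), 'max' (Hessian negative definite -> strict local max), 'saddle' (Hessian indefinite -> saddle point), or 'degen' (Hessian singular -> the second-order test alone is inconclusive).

Compute the Hessian H = grad^2 f:
  H = [[-1, -1], [-1, -1]]
Verify stationarity: grad f(x*) = H x* + g = (0, 0).
Eigenvalues of H: -2, 0.
H has a zero eigenvalue (singular; negative semidefinite but not definite), so H is neither positive definite, negative definite, nor indefinite. The second-order test alone is inconclusive -> degen.
(Indeed, f is constant along the null direction of H through x*, so x* is not a strict local extremum.)

degen


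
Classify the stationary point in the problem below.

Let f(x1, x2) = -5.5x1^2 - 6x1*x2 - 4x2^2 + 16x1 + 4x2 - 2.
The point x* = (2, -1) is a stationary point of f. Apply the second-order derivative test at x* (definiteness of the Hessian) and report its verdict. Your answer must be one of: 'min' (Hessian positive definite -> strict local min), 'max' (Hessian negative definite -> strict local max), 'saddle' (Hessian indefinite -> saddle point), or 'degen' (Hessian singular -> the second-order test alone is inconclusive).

Compute the Hessian H = grad^2 f:
  H = [[-11, -6], [-6, -8]]
Verify stationarity: grad f(x*) = H x* + g = (0, 0).
Eigenvalues of H: -15.6847, -3.3153.
Both eigenvalues < 0, so H is negative definite -> x* is a strict local max.

max


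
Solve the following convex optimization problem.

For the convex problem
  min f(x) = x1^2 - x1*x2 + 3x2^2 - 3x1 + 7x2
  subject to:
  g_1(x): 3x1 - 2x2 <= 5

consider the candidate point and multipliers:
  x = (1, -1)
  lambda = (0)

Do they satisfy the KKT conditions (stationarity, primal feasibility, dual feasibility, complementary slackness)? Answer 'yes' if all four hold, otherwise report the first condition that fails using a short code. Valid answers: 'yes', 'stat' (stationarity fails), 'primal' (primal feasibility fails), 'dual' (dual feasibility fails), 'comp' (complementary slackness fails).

Gradient of f: grad f(x) = Q x + c = (0, 0)
Constraint values g_i(x) = a_i^T x - b_i:
  g_1((1, -1)) = 0
Stationarity residual: grad f(x) + sum_i lambda_i a_i = (0, 0)
  -> stationarity OK
Primal feasibility (all g_i <= 0): OK
Dual feasibility (all lambda_i >= 0): OK
Complementary slackness (lambda_i * g_i(x) = 0 for all i): OK

Verdict: yes, KKT holds.

yes


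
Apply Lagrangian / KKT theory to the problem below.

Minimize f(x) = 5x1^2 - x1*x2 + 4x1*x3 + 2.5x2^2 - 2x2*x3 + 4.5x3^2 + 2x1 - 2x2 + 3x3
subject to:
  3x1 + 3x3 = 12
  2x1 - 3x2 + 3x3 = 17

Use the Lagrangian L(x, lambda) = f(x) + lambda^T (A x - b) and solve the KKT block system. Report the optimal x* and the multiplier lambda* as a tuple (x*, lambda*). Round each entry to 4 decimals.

Form the Lagrangian:
  L(x, lambda) = (1/2) x^T Q x + c^T x + lambda^T (A x - b)
Stationarity (grad_x L = 0): Q x + c + A^T lambda = 0.
Primal feasibility: A x = b.

This gives the KKT block system:
  [ Q   A^T ] [ x     ]   [-c ]
  [ A    0  ] [ lambda ] = [ b ]

Solving the linear system:
  x*      = (1.5204, -2.1735, 2.4796)
  lambda* = (-5.466, -6.449)
  f(x*)   = 95.0255

x* = (1.5204, -2.1735, 2.4796), lambda* = (-5.466, -6.449)


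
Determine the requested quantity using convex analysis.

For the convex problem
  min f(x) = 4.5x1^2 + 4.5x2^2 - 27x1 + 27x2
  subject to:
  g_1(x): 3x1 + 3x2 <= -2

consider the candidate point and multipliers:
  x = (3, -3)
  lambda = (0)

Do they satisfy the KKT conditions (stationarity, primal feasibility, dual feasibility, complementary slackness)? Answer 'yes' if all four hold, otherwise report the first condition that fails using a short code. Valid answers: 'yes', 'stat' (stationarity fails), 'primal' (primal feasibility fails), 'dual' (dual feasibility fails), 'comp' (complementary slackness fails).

Gradient of f: grad f(x) = Q x + c = (0, 0)
Constraint values g_i(x) = a_i^T x - b_i:
  g_1((3, -3)) = 2
Stationarity residual: grad f(x) + sum_i lambda_i a_i = (0, 0)
  -> stationarity OK
Primal feasibility (all g_i <= 0): FAILS
Dual feasibility (all lambda_i >= 0): OK
Complementary slackness (lambda_i * g_i(x) = 0 for all i): OK

Verdict: the first failing condition is primal_feasibility -> primal.

primal


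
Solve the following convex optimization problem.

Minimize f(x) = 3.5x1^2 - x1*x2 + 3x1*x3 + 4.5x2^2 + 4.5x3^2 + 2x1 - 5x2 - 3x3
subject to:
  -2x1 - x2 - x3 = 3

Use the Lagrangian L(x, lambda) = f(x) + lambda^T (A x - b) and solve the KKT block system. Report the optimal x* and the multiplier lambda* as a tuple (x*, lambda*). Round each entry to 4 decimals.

Form the Lagrangian:
  L(x, lambda) = (1/2) x^T Q x + c^T x + lambda^T (A x - b)
Stationarity (grad_x L = 0): Q x + c + A^T lambda = 0.
Primal feasibility: A x = b.

This gives the KKT block system:
  [ Q   A^T ] [ x     ]   [-c ]
  [ A    0  ] [ lambda ] = [ b ]

Solving the linear system:
  x*      = (-1.6685, -0.0912, 0.4282)
  lambda* = (-4.1519)
  f(x*)   = 4.145

x* = (-1.6685, -0.0912, 0.4282), lambda* = (-4.1519)


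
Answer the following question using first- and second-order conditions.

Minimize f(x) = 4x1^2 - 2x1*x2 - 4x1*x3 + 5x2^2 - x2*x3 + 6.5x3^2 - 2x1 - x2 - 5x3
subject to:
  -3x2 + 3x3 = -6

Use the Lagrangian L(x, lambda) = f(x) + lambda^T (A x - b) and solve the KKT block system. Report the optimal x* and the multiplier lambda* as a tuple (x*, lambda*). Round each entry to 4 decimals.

Form the Lagrangian:
  L(x, lambda) = (1/2) x^T Q x + c^T x + lambda^T (A x - b)
Stationarity (grad_x L = 0): Q x + c + A^T lambda = 0.
Primal feasibility: A x = b.

This gives the KKT block system:
  [ Q   A^T ] [ x     ]   [-c ]
  [ A    0  ] [ lambda ] = [ b ]

Solving the linear system:
  x*      = (0.4091, 1.5455, -0.4545)
  lambda* = (4.697)
  f(x*)   = 14.0455

x* = (0.4091, 1.5455, -0.4545), lambda* = (4.697)


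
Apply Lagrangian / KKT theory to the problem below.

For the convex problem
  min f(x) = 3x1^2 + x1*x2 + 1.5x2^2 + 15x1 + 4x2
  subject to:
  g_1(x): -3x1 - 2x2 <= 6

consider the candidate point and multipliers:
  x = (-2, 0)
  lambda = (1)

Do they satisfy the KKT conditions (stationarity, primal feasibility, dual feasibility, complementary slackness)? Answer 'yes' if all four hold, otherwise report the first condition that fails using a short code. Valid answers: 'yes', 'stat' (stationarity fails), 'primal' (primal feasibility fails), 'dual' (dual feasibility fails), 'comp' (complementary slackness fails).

Gradient of f: grad f(x) = Q x + c = (3, 2)
Constraint values g_i(x) = a_i^T x - b_i:
  g_1((-2, 0)) = 0
Stationarity residual: grad f(x) + sum_i lambda_i a_i = (0, 0)
  -> stationarity OK
Primal feasibility (all g_i <= 0): OK
Dual feasibility (all lambda_i >= 0): OK
Complementary slackness (lambda_i * g_i(x) = 0 for all i): OK

Verdict: yes, KKT holds.

yes


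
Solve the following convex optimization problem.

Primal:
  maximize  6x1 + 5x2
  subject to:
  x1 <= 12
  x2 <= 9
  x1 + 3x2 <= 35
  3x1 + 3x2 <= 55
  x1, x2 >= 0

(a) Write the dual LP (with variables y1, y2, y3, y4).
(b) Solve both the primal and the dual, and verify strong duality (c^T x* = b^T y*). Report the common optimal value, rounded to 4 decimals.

The standard primal-dual pair for 'max c^T x s.t. A x <= b, x >= 0' is:
  Dual:  min b^T y  s.t.  A^T y >= c,  y >= 0.

So the dual LP is:
  minimize  12y1 + 9y2 + 35y3 + 55y4
  subject to:
    y1 + y3 + 3y4 >= 6
    y2 + 3y3 + 3y4 >= 5
    y1, y2, y3, y4 >= 0

Solving the primal: x* = (12, 6.3333).
  primal value c^T x* = 103.6667.
Solving the dual: y* = (1, 0, 0, 1.6667).
  dual value b^T y* = 103.6667.
Strong duality: c^T x* = b^T y*. Confirmed.

103.6667


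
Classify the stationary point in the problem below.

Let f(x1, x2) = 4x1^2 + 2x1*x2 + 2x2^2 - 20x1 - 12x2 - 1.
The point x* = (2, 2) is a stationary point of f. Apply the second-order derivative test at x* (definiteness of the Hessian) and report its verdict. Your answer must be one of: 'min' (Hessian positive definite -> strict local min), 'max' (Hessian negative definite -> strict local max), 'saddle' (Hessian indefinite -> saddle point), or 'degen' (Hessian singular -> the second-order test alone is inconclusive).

Compute the Hessian H = grad^2 f:
  H = [[8, 2], [2, 4]]
Verify stationarity: grad f(x*) = H x* + g = (0, 0).
Eigenvalues of H: 3.1716, 8.8284.
Both eigenvalues > 0, so H is positive definite -> x* is a strict local min.

min


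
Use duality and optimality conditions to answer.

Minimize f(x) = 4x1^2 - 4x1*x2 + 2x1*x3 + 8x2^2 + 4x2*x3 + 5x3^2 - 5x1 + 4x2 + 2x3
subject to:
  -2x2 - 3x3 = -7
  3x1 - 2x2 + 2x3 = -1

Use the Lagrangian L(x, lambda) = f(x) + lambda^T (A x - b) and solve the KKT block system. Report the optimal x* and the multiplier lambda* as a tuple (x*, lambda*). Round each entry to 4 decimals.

Form the Lagrangian:
  L(x, lambda) = (1/2) x^T Q x + c^T x + lambda^T (A x - b)
Stationarity (grad_x L = 0): Q x + c + A^T lambda = 0.
Primal feasibility: A x = b.

This gives the KKT block system:
  [ Q   A^T ] [ x     ]   [-c ]
  [ A    0  ] [ lambda ] = [ b ]

Solving the linear system:
  x*      = (-0.9887, 0.8102, 1.7932)
  lambda* = (9.8571, 4.188)
  f(x*)   = 42.4793

x* = (-0.9887, 0.8102, 1.7932), lambda* = (9.8571, 4.188)


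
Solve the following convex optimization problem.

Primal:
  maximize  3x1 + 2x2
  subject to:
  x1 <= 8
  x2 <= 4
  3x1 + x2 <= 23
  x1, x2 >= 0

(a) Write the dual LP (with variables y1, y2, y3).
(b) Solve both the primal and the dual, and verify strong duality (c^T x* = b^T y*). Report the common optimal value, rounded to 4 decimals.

The standard primal-dual pair for 'max c^T x s.t. A x <= b, x >= 0' is:
  Dual:  min b^T y  s.t.  A^T y >= c,  y >= 0.

So the dual LP is:
  minimize  8y1 + 4y2 + 23y3
  subject to:
    y1 + 3y3 >= 3
    y2 + y3 >= 2
    y1, y2, y3 >= 0

Solving the primal: x* = (6.3333, 4).
  primal value c^T x* = 27.
Solving the dual: y* = (0, 1, 1).
  dual value b^T y* = 27.
Strong duality: c^T x* = b^T y*. Confirmed.

27


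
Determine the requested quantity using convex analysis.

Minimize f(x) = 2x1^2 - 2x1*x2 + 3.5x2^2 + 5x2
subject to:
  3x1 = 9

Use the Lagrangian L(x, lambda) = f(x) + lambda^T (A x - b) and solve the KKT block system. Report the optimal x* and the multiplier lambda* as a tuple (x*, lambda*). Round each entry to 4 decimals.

Form the Lagrangian:
  L(x, lambda) = (1/2) x^T Q x + c^T x + lambda^T (A x - b)
Stationarity (grad_x L = 0): Q x + c + A^T lambda = 0.
Primal feasibility: A x = b.

This gives the KKT block system:
  [ Q   A^T ] [ x     ]   [-c ]
  [ A    0  ] [ lambda ] = [ b ]

Solving the linear system:
  x*      = (3, 0.1429)
  lambda* = (-3.9048)
  f(x*)   = 17.9286

x* = (3, 0.1429), lambda* = (-3.9048)


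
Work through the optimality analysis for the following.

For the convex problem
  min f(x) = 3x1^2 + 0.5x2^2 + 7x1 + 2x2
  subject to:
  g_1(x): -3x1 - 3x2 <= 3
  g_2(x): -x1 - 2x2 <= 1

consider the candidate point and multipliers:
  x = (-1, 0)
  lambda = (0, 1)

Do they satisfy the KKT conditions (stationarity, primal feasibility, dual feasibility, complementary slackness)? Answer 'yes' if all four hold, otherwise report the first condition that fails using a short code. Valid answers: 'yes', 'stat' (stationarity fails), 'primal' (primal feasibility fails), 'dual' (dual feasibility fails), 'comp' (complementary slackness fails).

Gradient of f: grad f(x) = Q x + c = (1, 2)
Constraint values g_i(x) = a_i^T x - b_i:
  g_1((-1, 0)) = 0
  g_2((-1, 0)) = 0
Stationarity residual: grad f(x) + sum_i lambda_i a_i = (0, 0)
  -> stationarity OK
Primal feasibility (all g_i <= 0): OK
Dual feasibility (all lambda_i >= 0): OK
Complementary slackness (lambda_i * g_i(x) = 0 for all i): OK

Verdict: yes, KKT holds.

yes


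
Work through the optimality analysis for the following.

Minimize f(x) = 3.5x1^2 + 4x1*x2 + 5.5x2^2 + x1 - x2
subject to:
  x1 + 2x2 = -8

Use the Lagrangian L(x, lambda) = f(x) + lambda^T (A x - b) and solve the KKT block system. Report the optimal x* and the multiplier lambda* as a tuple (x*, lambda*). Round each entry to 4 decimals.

Form the Lagrangian:
  L(x, lambda) = (1/2) x^T Q x + c^T x + lambda^T (A x - b)
Stationarity (grad_x L = 0): Q x + c + A^T lambda = 0.
Primal feasibility: A x = b.

This gives the KKT block system:
  [ Q   A^T ] [ x     ]   [-c ]
  [ A    0  ] [ lambda ] = [ b ]

Solving the linear system:
  x*      = (-1.3043, -3.3478)
  lambda* = (21.5217)
  f(x*)   = 87.1087

x* = (-1.3043, -3.3478), lambda* = (21.5217)


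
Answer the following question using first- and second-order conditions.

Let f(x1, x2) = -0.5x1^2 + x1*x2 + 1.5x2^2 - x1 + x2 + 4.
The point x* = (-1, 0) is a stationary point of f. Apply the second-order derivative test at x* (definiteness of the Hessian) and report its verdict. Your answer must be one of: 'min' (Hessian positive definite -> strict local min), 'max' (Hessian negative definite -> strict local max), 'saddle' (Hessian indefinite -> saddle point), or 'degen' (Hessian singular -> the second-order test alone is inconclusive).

Compute the Hessian H = grad^2 f:
  H = [[-1, 1], [1, 3]]
Verify stationarity: grad f(x*) = H x* + g = (0, 0).
Eigenvalues of H: -1.2361, 3.2361.
Eigenvalues have mixed signs, so H is indefinite -> x* is a saddle point.

saddle
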